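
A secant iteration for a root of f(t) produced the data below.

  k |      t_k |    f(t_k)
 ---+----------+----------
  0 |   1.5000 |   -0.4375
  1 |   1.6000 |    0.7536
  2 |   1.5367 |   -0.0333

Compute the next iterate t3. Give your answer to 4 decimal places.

t3 = 1.5367 − (-0.0333)·(1.5367 − 1.6000) / (-0.0333 − 0.7536)
   = 1.5367 − (0.002108)/(-0.786900) = 1.539379

1.5394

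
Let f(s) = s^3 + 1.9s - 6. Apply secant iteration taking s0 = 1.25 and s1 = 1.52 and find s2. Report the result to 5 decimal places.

f(1.25) = -1.6718750, f(1.52) = 0.3998080
s2 = 1.5200000 − 0.3998080·(1.5200000 − 1.2500000) / (0.3998080 − (-1.6718750)) = 1.5200000 − (0.1079482)/(2.0716830) = 1.4678935

1.46789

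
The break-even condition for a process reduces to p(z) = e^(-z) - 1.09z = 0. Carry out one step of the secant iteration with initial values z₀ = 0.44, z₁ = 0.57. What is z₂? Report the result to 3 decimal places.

p(0.44) = 0.16444, p(0.57) = -0.05577
z₂ = 0.57000 − (-0.05577)·(0.57000 − 0.44000) / (-0.05577 − 0.16444) = 0.57000 − (-0.00725)/(-0.22021) = 0.53707

0.537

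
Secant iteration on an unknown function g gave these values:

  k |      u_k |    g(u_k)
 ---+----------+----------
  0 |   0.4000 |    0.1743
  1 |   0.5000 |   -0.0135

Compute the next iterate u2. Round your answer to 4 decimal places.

u2 = 0.5000 − (-0.0135)·(0.5000 − 0.4000) / (-0.0135 − 0.1743)
   = 0.5000 − (-0.001350)/(-0.187800) = 0.492812

0.4928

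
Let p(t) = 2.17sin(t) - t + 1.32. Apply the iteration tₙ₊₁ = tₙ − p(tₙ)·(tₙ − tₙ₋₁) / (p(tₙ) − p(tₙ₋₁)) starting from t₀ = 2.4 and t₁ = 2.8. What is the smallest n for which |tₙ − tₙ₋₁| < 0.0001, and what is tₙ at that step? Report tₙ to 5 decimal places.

n = 5, tₙ = 2.54291

p(2.4) = 0.3857551, p(2.8) = -0.7530757
t₂ = 2.8000000 − (-0.7530757)·(0.4000000)/(-1.1388308) = 2.5354916;  |Δ| = 0.2645084
p(2.5354916) = 0.0206865
t₃ = 2.5354916 − 0.0206865·(-0.2645084)/(0.7737622) = 2.5425632;  |Δ| = 0.0070716
p(2.5425632) = 0.0009721
t₄ = 2.5425632 − 0.0009721·(0.0070716)/(-0.0197144) = 2.5429119;  |Δ| = 0.0003487
p(2.5429119) = -0.0000016
t₅ = 2.5429119 − (-0.0000016)·(0.0003487)/(-0.0009736) = 2.5429113;  |Δ| = 0.0000006
|t₅ − t₄| = 0.0000006 < 0.0001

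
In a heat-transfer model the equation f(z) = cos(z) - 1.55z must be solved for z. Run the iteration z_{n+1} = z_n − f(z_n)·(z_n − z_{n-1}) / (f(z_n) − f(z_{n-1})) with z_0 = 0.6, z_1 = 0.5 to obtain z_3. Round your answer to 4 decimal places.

f(0.6) = -0.104664, f(0.5) = 0.102583
z_2 = 0.500000 − 0.102583·(0.500000 − 0.600000) / (0.102583 − (-0.104664)) = 0.500000 − (-0.010258)/(0.207247) = 0.549498
f(0.549498) = 0.001065
z_3 = 0.549498 − 0.001065·(0.549498 − 0.500000) / (0.001065 − 0.102583) = 0.549498 − (0.000053)/(-0.101517) = 0.550017

0.5500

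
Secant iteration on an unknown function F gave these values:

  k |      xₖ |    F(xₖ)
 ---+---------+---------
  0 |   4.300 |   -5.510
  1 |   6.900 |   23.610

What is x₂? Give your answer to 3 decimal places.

4.792

x₂ = 6.900 − 23.610·(6.900 − 4.300) / (23.610 − (-5.510))
   = 6.900 − (61.38600)/(29.12000) = 4.79196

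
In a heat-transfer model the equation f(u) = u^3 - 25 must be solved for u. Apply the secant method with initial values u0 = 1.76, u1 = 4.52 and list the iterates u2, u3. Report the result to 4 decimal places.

2.3809, 2.6930

f(1.76) = -19.548224, f(4.52) = 67.345408
u2 = 4.520000 − 67.345408·(4.520000 − 1.760000) / (67.345408 − (-19.548224)) = 4.520000 − (185.873326)/(86.893632) = 2.380910
f(2.380910) = -11.503264
u3 = 2.380910 − (-11.503264)·(2.380910 − 4.520000) / (-11.503264 − 67.345408) = 2.380910 − (24.606520)/(-78.848672) = 2.692982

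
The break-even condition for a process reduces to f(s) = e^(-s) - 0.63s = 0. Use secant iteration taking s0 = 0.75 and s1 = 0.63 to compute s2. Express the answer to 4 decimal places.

0.7499

f(0.75) = -0.000133, f(0.63) = 0.135692
s2 = 0.630000 − 0.135692·(0.630000 − 0.750000) / (0.135692 − (-0.000133)) = 0.630000 − (-0.016283)/(0.135825) = 0.749882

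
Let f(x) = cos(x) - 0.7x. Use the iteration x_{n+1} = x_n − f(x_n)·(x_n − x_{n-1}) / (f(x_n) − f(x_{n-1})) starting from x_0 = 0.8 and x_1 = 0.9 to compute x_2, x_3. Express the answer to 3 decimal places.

f(0.8) = 0.13671, f(0.9) = -0.00839
x_2 = 0.90000 − (-0.00839)·(0.90000 − 0.80000) / (-0.00839 − 0.13671) = 0.90000 − (-0.00084)/(-0.14510) = 0.89422
f(0.89422) = 0.00018
x_3 = 0.89422 − 0.00018·(0.89422 − 0.90000) / (0.00018 − (-0.00839)) = 0.89422 − (0.00000)/(0.00857) = 0.89434

0.894, 0.894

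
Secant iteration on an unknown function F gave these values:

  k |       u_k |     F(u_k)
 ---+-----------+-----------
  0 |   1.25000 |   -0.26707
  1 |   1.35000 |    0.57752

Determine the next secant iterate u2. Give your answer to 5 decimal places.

u2 = 1.35000 − 0.57752·(1.35000 − 1.25000) / (0.57752 − (-0.26707))
   = 1.35000 − (0.0577520)/(0.8445900) = 1.2816213

1.28162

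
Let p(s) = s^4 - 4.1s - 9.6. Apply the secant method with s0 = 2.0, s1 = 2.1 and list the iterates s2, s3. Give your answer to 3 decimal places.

2.059, 2.061

p(2.0) = -1.80000, p(2.1) = 1.23810
s2 = 2.10000 − 1.23810·(2.10000 − 2.00000) / (1.23810 − (-1.80000)) = 2.10000 − (0.12381)/(3.03810) = 2.05925
p(2.05925) = -0.06107
s3 = 2.05925 − (-0.06107)·(2.05925 − 2.10000) / (-0.06107 − 1.23810) = 2.05925 − (0.00249)/(-1.29917) = 2.06116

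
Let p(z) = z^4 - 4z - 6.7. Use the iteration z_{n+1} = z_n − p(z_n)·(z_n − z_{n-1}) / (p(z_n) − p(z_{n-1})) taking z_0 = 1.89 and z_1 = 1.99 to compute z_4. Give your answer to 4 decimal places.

p(1.89) = -1.500102, p(1.99) = 1.022392
z_2 = 1.990000 − 1.022392·(1.990000 − 1.890000) / (1.022392 − (-1.500102)) = 1.990000 − (0.102239)/(2.522494) = 1.949469
p(1.949469) = -0.054613
z_3 = 1.949469 − (-0.054613)·(1.949469 − 1.990000) / (-0.054613 − 1.022392) = 1.949469 − (0.002214)/(-1.077005) = 1.951524
p(1.951524) = -0.001830
z_4 = 1.951524 − (-0.001830)·(1.951524 − 1.949469) / (-0.001830 − (-0.054613)) = 1.951524 − (-0.000004)/(0.052783) = 1.951595

1.9516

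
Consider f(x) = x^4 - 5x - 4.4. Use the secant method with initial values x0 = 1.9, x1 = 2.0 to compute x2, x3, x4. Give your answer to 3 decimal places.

1.935, 1.937, 1.937

f(1.9) = -0.86790, f(2.0) = 1.60000
x2 = 2.00000 − 1.60000·(2.00000 − 1.90000) / (1.60000 − (-0.86790)) = 2.00000 − (0.16000)/(2.46790) = 1.93517
f(1.93517) = -0.05176
x3 = 1.93517 − (-0.05176)·(1.93517 − 2.00000) / (-0.05176 − 1.60000) = 1.93517 − (0.00336)/(-1.65176) = 1.93720
f(1.93720) = -0.00293
x4 = 1.93720 − (-0.00293)·(1.93720 − 1.93517) / (-0.00293 − (-0.05176)) = 1.93720 − (-0.00001)/(0.04883) = 1.93732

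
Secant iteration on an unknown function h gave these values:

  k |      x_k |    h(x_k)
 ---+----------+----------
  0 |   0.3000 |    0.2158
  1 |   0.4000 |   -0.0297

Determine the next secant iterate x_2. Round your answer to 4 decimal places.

0.3879

x_2 = 0.4000 − (-0.0297)·(0.4000 − 0.3000) / (-0.0297 − 0.2158)
   = 0.4000 − (-0.002970)/(-0.245500) = 0.387902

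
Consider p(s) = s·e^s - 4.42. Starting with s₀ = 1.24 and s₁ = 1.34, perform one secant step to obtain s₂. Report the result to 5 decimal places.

p(1.24) = -0.1350393, p(1.34) = 0.6975183
s₂ = 1.3400000 − 0.6975183·(1.3400000 − 1.2400000) / (0.6975183 − (-0.1350393)) = 1.3400000 − (0.0697518)/(0.8325576) = 1.2562198

1.25622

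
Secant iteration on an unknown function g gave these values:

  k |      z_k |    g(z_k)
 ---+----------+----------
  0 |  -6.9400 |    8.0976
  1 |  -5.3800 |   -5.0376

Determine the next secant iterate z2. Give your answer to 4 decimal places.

-5.9783

z2 = -5.3800 − (-5.0376)·(-5.3800 − (-6.9400)) / (-5.0376 − 8.0976)
   = -5.3800 − (-7.858656)/(-13.135200) = -5.978290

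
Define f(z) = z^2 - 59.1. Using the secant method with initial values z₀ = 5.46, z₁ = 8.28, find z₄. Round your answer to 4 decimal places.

f(5.46) = -29.288400, f(8.28) = 9.458400
z₂ = 8.280000 − 9.458400·(8.280000 − 5.460000) / (9.458400 − (-29.288400)) = 8.280000 − (26.672688)/(38.746800) = 7.591616
f(7.591616) = -1.467371
z₃ = 7.591616 − (-1.467371)·(7.591616 − 8.280000) / (-1.467371 − 9.458400) = 7.591616 − (1.010115)/(-10.925771) = 7.684068
f(7.684068) = -0.055095
z₄ = 7.684068 − (-0.055095)·(7.684068 − 7.591616) / (-0.055095 − (-1.467371)) = 7.684068 − (-0.005094)/(1.412275) = 7.687675

7.6877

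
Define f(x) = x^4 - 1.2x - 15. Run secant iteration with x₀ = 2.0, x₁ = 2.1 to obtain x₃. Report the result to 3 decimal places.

2.044

f(2.0) = -1.40000, f(2.1) = 1.92810
x₂ = 2.10000 − 1.92810·(2.10000 − 2.00000) / (1.92810 − (-1.40000)) = 2.10000 − (0.19281)/(3.32810) = 2.04207
f(2.04207) = -0.06130
x₃ = 2.04207 − (-0.06130)·(2.04207 − 2.10000) / (-0.06130 − 1.92810) = 2.04207 − (0.00355)/(-1.98940) = 2.04385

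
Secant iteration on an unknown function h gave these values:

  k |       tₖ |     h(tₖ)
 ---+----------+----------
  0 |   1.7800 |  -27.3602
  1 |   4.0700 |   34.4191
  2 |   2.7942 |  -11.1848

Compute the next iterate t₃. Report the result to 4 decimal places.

t₃ = 2.7942 − (-11.1848)·(2.7942 − 4.0700) / (-11.1848 − 34.4191)
   = 2.7942 − (14.269568)/(-45.603900) = 3.107102

3.1071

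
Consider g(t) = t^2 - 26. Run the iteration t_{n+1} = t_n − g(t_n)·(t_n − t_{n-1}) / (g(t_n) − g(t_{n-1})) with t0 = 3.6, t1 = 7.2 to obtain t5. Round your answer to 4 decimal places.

5.0990

g(3.6) = -13.040000, g(7.2) = 25.840000
t2 = 7.200000 − 25.840000·(7.200000 − 3.600000) / (25.840000 − (-13.040000)) = 7.200000 − (93.024000)/(38.880000) = 4.807407
g(4.807407) = -2.888834
t3 = 4.807407 − (-2.888834)·(4.807407 − 7.200000) / (-2.888834 − 25.840000) = 4.807407 − (6.911803)/(-28.728834) = 5.047995
g(5.047995) = -0.517746
t4 = 5.047995 − (-0.517746)·(5.047995 − 4.807407) / (-0.517746 − (-2.888834)) = 5.047995 − (-0.124563)/(2.371088) = 5.100529
g(5.100529) = 0.015399
t5 = 5.100529 − 0.015399·(5.100529 − 5.047995) / (0.015399 − (-0.517746)) = 5.100529 − (0.000809)/(0.533145) = 5.099012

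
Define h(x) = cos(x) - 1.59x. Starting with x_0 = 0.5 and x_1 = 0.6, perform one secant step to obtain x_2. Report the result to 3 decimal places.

0.539

h(0.5) = 0.08258, h(0.6) = -0.12866
x_2 = 0.60000 − (-0.12866)·(0.60000 − 0.50000) / (-0.12866 − 0.08258) = 0.60000 − (-0.01287)/(-0.21125) = 0.53909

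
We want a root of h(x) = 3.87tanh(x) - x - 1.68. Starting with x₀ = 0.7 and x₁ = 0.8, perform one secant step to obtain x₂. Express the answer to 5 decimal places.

0.73139

h(0.7) = -0.0410967, h(0.8) = 0.0898223
x₂ = 0.8000000 − 0.0898223·(0.8000000 − 0.7000000) / (0.0898223 − (-0.0410967)) = 0.8000000 − (0.0089822)/(0.1309190) = 0.7313909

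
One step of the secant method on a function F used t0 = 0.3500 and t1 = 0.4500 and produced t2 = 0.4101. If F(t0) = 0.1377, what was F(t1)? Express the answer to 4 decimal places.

The secant line through (0.3500, 0.1377) and (0.4500, F(t1)) crosses zero at t2 = 0.4101.
So (0.3500, 0.1377), (0.4500, F(t1)), (0.4101, 0) are collinear:
F(t1) = 0.1377 · (0.4500 − 0.4101) / (0.3500 − 0.4101) = 0.1377 · (0.039900)/(-0.060100) = -0.091418

-0.0914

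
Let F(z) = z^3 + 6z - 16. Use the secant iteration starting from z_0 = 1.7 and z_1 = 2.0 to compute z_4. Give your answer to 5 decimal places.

F(1.7) = -0.8870000, F(2.0) = 4.0000000
z_2 = 2.0000000 − 4.0000000·(2.0000000 − 1.7000000) / (4.0000000 − (-0.8870000)) = 2.0000000 − (1.2000000)/(4.8870000) = 1.7544506
F(1.7544506) = -0.0729277
z_3 = 1.7544506 − (-0.0729277)·(1.7544506 − 2.0000000) / (-0.0729277 − 4.0000000) = 1.7544506 − (0.0179074)/(-4.0729277) = 1.7588473
F(1.7588473) = -0.0058456
z_4 = 1.7588473 − (-0.0058456)·(1.7588473 − 1.7544506) / (-0.0058456 − (-0.0729277)) = 1.7588473 − (-0.0000257)/(0.0670821) = 1.7592304

1.75923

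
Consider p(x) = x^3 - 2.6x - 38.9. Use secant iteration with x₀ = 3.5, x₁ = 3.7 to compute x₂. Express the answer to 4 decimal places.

3.6412

p(3.5) = -5.125000, p(3.7) = 2.133000
x₂ = 3.700000 − 2.133000·(3.700000 − 3.500000) / (2.133000 − (-5.125000)) = 3.700000 − (0.426600)/(7.258000) = 3.641223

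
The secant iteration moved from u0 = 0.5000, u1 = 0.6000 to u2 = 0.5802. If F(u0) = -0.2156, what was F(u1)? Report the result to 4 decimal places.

0.0532

The secant line through (0.5000, -0.2156) and (0.6000, F(u1)) crosses zero at u2 = 0.5802.
So (0.5000, -0.2156), (0.6000, F(u1)), (0.5802, 0) are collinear:
F(u1) = -0.2156 · (0.6000 − 0.5802) / (0.5000 − 0.5802) = -0.2156 · (0.019800)/(-0.080200) = 0.053228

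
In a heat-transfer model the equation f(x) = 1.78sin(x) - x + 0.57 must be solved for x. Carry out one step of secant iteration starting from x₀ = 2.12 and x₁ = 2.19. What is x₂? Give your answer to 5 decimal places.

2.10397

f(2.12) = -0.0317659, f(2.19) = -0.1704732
x₂ = 2.1900000 − (-0.1704732)·(2.1900000 − 2.1200000) / (-0.1704732 − (-0.0317659)) = 2.1900000 − (-0.0119331)/(-0.1387073) = 2.1039690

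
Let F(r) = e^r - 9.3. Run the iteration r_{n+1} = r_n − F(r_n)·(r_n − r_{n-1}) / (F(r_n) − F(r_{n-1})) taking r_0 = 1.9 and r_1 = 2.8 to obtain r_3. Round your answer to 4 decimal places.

F(1.9) = -2.614106, F(2.8) = 7.144647
r_2 = 2.800000 − 7.144647·(2.800000 − 1.900000) / (7.144647 − (-2.614106)) = 2.800000 − (6.430182)/(9.758752) = 2.141086
F(2.141086) = -0.791330
r_3 = 2.141086 − (-0.791330)·(2.141086 − 2.800000) / (-0.791330 − 7.144647) = 2.141086 − (0.521419)/(-7.935977) = 2.206789

2.2068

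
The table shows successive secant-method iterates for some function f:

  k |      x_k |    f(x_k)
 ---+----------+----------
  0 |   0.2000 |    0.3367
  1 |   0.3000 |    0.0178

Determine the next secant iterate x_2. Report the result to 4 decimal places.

x_2 = 0.3000 − 0.0178·(0.3000 − 0.2000) / (0.0178 − 0.3367)
   = 0.3000 − (0.001780)/(-0.318900) = 0.305582

0.3056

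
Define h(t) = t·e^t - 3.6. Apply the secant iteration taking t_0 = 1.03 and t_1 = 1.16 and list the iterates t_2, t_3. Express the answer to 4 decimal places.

1.1440, 1.1453

h(1.03) = -0.714902, h(1.16) = 0.100323
t_2 = 1.160000 − 0.100323·(1.160000 − 1.030000) / (0.100323 − (-0.714902)) = 1.160000 − (0.013042)/(0.815225) = 1.144002
h(1.144002) = -0.008627
t_3 = 1.144002 − (-0.008627)·(1.144002 − 1.160000) / (-0.008627 − 0.100323) = 1.144002 − (0.000138)/(-0.108949) = 1.145269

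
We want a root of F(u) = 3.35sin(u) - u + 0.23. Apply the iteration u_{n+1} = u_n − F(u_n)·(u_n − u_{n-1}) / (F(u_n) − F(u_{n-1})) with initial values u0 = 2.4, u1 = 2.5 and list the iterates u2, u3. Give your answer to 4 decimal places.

2.4259, 2.4265

F(2.4) = 0.092802, F(2.5) = -0.265118
u2 = 2.500000 − (-0.265118)·(2.500000 − 2.400000) / (-0.265118 − 0.092802) = 2.500000 − (-0.026512)/(-0.357920) = 2.425928
F(2.425928) = 0.002071
u3 = 2.425928 − 0.002071·(2.425928 − 2.500000) / (0.002071 − (-0.265118)) = 2.425928 − (-0.000153)/(0.267189) = 2.426502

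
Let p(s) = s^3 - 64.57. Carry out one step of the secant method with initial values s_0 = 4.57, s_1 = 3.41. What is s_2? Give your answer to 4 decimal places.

p(4.57) = 30.873993, p(3.41) = -24.918179
s_2 = 3.410000 − (-24.918179)·(3.410000 − 4.570000) / (-24.918179 − 30.873993) = 3.410000 − (28.905088)/(-55.792172) = 3.928085

3.9281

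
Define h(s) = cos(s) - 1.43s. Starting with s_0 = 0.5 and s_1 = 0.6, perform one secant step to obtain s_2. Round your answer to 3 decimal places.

0.583

h(0.5) = 0.16258, h(0.6) = -0.03266
s_2 = 0.60000 − (-0.03266)·(0.60000 − 0.50000) / (-0.03266 − 0.16258) = 0.60000 − (-0.00327)/(-0.19525) = 0.58327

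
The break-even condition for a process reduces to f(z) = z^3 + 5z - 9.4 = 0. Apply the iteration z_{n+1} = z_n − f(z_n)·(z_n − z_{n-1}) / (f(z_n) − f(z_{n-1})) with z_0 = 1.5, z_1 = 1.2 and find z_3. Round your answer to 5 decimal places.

1.36856

f(1.5) = 1.4750000, f(1.2) = -1.6720000
z_2 = 1.2000000 − (-1.6720000)·(1.2000000 − 1.5000000) / (-1.6720000 − 1.4750000) = 1.2000000 − (0.5016000)/(-3.1470000) = 1.3593899
f(1.3593899) = -0.0909784
z_3 = 1.3593899 − (-0.0909784)·(1.3593899 − 1.2000000) / (-0.0909784 − (-1.6720000)) = 1.3593899 − (-0.0145010)/(1.5810216) = 1.3685618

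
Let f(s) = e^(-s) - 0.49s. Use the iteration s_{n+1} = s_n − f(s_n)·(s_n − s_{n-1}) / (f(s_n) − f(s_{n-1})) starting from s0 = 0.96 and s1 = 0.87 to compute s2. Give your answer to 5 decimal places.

f(0.96) = -0.0875071, f(0.87) = -0.0073485
s2 = 0.8700000 − (-0.0073485)·(0.8700000 − 0.9600000) / (-0.0073485 − (-0.0875071)) = 0.8700000 − (0.0006614)/(0.0801587) = 0.8617494

0.86175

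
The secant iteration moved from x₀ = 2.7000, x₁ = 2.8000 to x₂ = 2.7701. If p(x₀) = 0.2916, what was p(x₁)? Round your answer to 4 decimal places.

The secant line through (2.7000, 0.2916) and (2.8000, p(x₁)) crosses zero at x₂ = 2.7701.
So (2.7000, 0.2916), (2.8000, p(x₁)), (2.7701, 0) are collinear:
p(x₁) = 0.2916 · (2.8000 − 2.7701) / (2.7000 − 2.7701) = 0.2916 · (0.029900)/(-0.070100) = -0.124377

-0.1244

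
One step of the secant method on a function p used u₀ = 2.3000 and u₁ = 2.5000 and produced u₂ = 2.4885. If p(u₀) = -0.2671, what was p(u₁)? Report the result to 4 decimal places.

The secant line through (2.3000, -0.2671) and (2.5000, p(u₁)) crosses zero at u₂ = 2.4885.
So (2.3000, -0.2671), (2.5000, p(u₁)), (2.4885, 0) are collinear:
p(u₁) = -0.2671 · (2.5000 − 2.4885) / (2.3000 − 2.4885) = -0.2671 · (0.011500)/(-0.188500) = 0.016295

0.0163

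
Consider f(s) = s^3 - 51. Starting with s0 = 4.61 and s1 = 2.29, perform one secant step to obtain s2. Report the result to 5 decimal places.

3.34230

f(4.61) = 46.9721810, f(2.29) = -38.9910110
s2 = 2.2900000 − (-38.9910110)·(2.2900000 − 4.6100000) / (-38.9910110 − 46.9721810) = 2.2900000 − (90.4591455)/(-85.9631920) = 3.3423009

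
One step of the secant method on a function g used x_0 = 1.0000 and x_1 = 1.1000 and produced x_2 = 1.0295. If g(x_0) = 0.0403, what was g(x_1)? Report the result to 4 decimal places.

-0.0963

The secant line through (1.0000, 0.0403) and (1.1000, g(x_1)) crosses zero at x_2 = 1.0295.
So (1.0000, 0.0403), (1.1000, g(x_1)), (1.0295, 0) are collinear:
g(x_1) = 0.0403 · (1.1000 − 1.0295) / (1.0000 − 1.0295) = 0.0403 · (0.070500)/(-0.029500) = -0.096310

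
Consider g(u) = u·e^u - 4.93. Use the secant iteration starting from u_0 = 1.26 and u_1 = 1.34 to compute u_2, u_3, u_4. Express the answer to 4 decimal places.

1.3178, 1.3187, 1.3187

g(1.26) = -0.487969, g(1.34) = 0.187518
u_2 = 1.340000 − 0.187518·(1.340000 − 1.260000) / (0.187518 − (-0.487969)) = 1.340000 − (0.015001)/(0.675487) = 1.317792
g(1.317792) = -0.007833
u_3 = 1.317792 − (-0.007833)·(1.317792 − 1.340000) / (-0.007833 − 0.187518) = 1.317792 − (0.000174)/(-0.195351) = 1.318682
g(1.318682) = -0.000119
u_4 = 1.318682 − (-0.000119)·(1.318682 − 1.317792) / (-0.000119 − (-0.007833)) = 1.318682 − (0.000000)/(0.007714) = 1.318696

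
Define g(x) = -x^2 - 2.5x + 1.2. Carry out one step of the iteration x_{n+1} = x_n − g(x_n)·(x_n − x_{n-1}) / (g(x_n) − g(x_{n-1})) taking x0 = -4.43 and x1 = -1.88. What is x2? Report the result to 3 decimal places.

-2.501

g(-4.43) = -7.34990, g(-1.88) = 2.36560
x2 = -1.88000 − 2.36560·(-1.88000 − (-4.43000)) / (2.36560 − (-7.34990)) = -1.88000 − (6.03228)/(9.71550) = -2.50089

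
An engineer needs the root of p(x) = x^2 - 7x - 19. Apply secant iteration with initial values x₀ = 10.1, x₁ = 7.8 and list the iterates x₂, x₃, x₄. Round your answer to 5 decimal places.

p(10.1) = 12.3100000, p(7.8) = -12.7600000
x₂ = 7.8000000 − (-12.7600000)·(7.8000000 − 10.1000000) / (-12.7600000 − 12.3100000) = 7.8000000 − (29.3480000)/(-25.0700000) = 8.9706422
p(8.9706422) = -1.3220739
x₃ = 8.9706422 − (-1.3220739)·(8.9706422 − 7.8000000) / (-1.3220739 − (-12.7600000)) = 8.9706422 − (-1.5476755)/(11.4379261) = 9.1059531
p(9.1059531) = 0.1767096
x₄ = 9.1059531 − 0.1767096·(9.1059531 − 8.9706422) / (0.1767096 − (-1.3220739)) = 9.1059531 − (0.0239107)/(1.4987835) = 9.0899996

8.97064, 9.10595, 9.09000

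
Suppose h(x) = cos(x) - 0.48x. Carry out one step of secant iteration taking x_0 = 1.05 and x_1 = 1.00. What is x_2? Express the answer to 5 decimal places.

1.04518

h(1.05) = -0.0064290, h(1.00) = 0.0603023
x_2 = 1.0000000 − 0.0603023·(1.0000000 − 1.0500000) / (0.0603023 − (-0.0064290)) = 1.0000000 − (-0.0030151)/(0.0667313) = 1.0451830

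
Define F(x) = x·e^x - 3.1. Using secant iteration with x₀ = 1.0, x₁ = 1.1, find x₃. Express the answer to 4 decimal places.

1.0667

F(1.0) = -0.381718, F(1.1) = 0.204583
x₂ = 1.100000 − 0.204583·(1.100000 − 1.000000) / (0.204583 − (-0.381718)) = 1.100000 − (0.020458)/(0.586301) = 1.065106
F(1.065106) = -0.009970
x₃ = 1.065106 − (-0.009970)·(1.065106 − 1.100000) / (-0.009970 − 0.204583) = 1.065106 − (0.000348)/(-0.214553) = 1.066728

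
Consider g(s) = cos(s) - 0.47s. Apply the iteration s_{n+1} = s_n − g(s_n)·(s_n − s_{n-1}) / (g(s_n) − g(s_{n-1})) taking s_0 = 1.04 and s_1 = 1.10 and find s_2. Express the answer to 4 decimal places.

g(1.04) = 0.017420, g(1.10) = -0.063404
s_2 = 1.100000 − (-0.063404)·(1.100000 − 1.040000) / (-0.063404 − 0.017420) = 1.100000 − (-0.003804)/(-0.080824) = 1.052932

1.0529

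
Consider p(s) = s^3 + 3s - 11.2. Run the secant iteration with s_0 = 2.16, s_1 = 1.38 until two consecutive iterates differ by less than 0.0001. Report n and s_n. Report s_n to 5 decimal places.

p(2.16) = 5.3576960, p(1.38) = -4.4319280
s_2 = 1.3800000 − (-4.4319280)·(-0.7800000)/(-9.7896240) = 1.7331192;  |Δ| = 0.3531192
p(1.7331192) = -0.7948689
s_3 = 1.7331192 − (-0.7948689)·(0.3531192)/(3.6370591) = 1.8102924;  |Δ| = 0.0771732
p(1.8102924) = 0.1634919
s_4 = 1.8102924 − 0.1634919·(0.0771732)/(0.9583608) = 1.7971270;  |Δ| = 0.0131654
p(1.7971270) = -0.0045004
s_5 = 1.7971270 − (-0.0045004)·(-0.0131654)/(-0.1679923) = 1.7974797;  |Δ| = 0.0003527
p(1.7974797) = -0.0000244
s_6 = 1.7974797 − (-0.0000244)·(0.0003527)/(0.0044760) = 1.7974816;  |Δ| = 0.0000019
|s_6 − s_5| = 0.0000019 < 0.0001

n = 6, s_n = 1.79748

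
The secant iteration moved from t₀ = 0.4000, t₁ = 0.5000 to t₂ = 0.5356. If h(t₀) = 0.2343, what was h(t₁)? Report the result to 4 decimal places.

The secant line through (0.4000, 0.2343) and (0.5000, h(t₁)) crosses zero at t₂ = 0.5356.
So (0.4000, 0.2343), (0.5000, h(t₁)), (0.5356, 0) are collinear:
h(t₁) = 0.2343 · (0.5000 − 0.5356) / (0.4000 − 0.5356) = 0.2343 · (-0.035600)/(-0.135600) = 0.061512

0.0615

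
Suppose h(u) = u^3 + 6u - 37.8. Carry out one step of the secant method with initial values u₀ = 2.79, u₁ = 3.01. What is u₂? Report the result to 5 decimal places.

h(2.79) = 0.6576390, h(3.01) = 7.5309010
u₂ = 3.0100000 − 7.5309010·(3.0100000 − 2.7900000) / (7.5309010 − 0.6576390) = 3.0100000 − (1.6567982)/(6.8732620) = 2.7689502

2.76895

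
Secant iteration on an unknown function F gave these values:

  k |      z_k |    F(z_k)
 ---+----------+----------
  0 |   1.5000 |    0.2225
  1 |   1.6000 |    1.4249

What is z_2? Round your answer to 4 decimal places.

1.4815

z_2 = 1.6000 − 1.4249·(1.6000 − 1.5000) / (1.4249 − 0.2225)
   = 1.6000 − (0.142490)/(1.202400) = 1.481495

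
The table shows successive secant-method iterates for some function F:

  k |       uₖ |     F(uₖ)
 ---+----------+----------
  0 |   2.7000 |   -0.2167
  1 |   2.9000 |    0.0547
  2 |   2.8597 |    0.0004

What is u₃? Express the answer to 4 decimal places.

u₃ = 2.8597 − 0.0004·(2.8597 − 2.9000) / (0.0004 − 0.0547)
   = 2.8597 − (-0.000016)/(-0.054300) = 2.859403

2.8594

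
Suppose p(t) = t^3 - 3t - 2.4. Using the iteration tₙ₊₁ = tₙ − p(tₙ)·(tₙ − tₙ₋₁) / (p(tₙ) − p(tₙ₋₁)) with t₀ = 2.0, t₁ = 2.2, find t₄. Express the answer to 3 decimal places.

p(2.0) = -0.40000, p(2.2) = 1.64800
t₂ = 2.20000 − 1.64800·(2.20000 − 2.00000) / (1.64800 − (-0.40000)) = 2.20000 − (0.32960)/(2.04800) = 2.03906
p(2.03906) = -0.03922
t₃ = 2.03906 − (-0.03922)·(2.03906 − 2.20000) / (-0.03922 − 1.64800) = 2.03906 − (0.00631)/(-1.68722) = 2.04280
p(2.04280) = -0.00369
t₄ = 2.04280 − (-0.00369)·(2.04280 − 2.03906) / (-0.00369 − (-0.03922)) = 2.04280 − (-0.00001)/(0.03553) = 2.04319

2.043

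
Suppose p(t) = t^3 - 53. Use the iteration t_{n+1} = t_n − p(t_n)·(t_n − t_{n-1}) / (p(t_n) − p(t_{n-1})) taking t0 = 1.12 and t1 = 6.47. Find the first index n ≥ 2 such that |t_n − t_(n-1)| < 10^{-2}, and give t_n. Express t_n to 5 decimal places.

p(1.12) = -51.5950720, p(6.47) = 217.8400230
t2 = 6.4700000 − 217.8400230·(5.3500000)/(269.4350950) = 2.1444903;  |Δ| = 4.3255097
p(2.1444903) = -43.1378354
t3 = 2.1444903 − (-43.1378354)·(-4.3255097)/(-260.9778584) = 2.8594671;  |Δ| = 0.7149768
p(2.8594671) = -29.6194177
t4 = 2.8594671 − (-29.6194177)·(0.7149768)/(13.5184178) = 4.4260112;  |Δ| = 1.5665441
p(4.4260112) = 33.7036817
t5 = 4.4260112 − 33.7036817·(1.5665441)/(63.3230994) = 3.5922191;  |Δ| = 0.8337922
p(3.5922191) = -6.6458689
t6 = 3.5922191 − (-6.6458689)·(-0.8337922)/(-40.3495506) = 3.7295508;  |Δ| = 0.1373317
p(3.7295508) = -1.1236296
t7 = 3.7295508 − (-1.1236296)·(0.1373317)/(5.5222393) = 3.7574942;  |Δ| = 0.0279434
p(3.7574942) = 0.0511679
t8 = 3.7574942 − 0.0511679·(0.0279434)/(1.1747975) = 3.7562771;  |Δ| = 0.0012171
|t8 − t7| = 0.0012171 < 10^{-2}

n = 8, t_n = 3.75628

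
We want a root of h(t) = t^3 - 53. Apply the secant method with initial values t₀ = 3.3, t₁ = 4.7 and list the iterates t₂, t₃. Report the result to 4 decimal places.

3.6519, 3.7336

h(3.3) = -17.063000, h(4.7) = 50.823000
t₂ = 4.700000 − 50.823000·(4.700000 − 3.300000) / (50.823000 − (-17.063000)) = 4.700000 − (71.152200)/(67.886000) = 3.651887
h(3.651887) = -4.297418
t₃ = 3.651887 − (-4.297418)·(3.651887 − 4.700000) / (-4.297418 − 50.823000) = 3.651887 − (4.504180)/(-55.120418) = 3.733602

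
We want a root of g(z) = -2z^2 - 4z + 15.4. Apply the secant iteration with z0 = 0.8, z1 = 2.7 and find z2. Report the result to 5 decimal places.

g(0.8) = 10.9200000, g(2.7) = -9.9800000
z2 = 2.7000000 − (-9.9800000)·(2.7000000 − 0.8000000) / (-9.9800000 − 10.9200000) = 2.7000000 − (-18.9620000)/(-20.9000000) = 1.7927273

1.79273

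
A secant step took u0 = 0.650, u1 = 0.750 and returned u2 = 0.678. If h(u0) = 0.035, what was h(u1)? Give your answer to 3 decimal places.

The secant line through (0.650, 0.035) and (0.750, h(u1)) crosses zero at u2 = 0.678.
So (0.650, 0.035), (0.750, h(u1)), (0.678, 0) are collinear:
h(u1) = 0.035 · (0.750 − 0.678) / (0.650 − 0.678) = 0.035 · (0.07200)/(-0.02800) = -0.09000

-0.090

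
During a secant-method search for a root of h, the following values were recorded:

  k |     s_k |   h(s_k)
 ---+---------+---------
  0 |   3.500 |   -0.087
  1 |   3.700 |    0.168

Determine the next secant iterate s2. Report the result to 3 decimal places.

s2 = 3.700 − 0.168·(3.700 − 3.500) / (0.168 − (-0.087))
   = 3.700 − (0.03360)/(0.25500) = 3.56824

3.568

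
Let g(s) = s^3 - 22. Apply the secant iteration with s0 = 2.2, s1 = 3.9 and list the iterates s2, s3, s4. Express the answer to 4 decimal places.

2.5965, 2.7366, 2.8072

g(2.2) = -11.352000, g(3.9) = 37.319000
s2 = 3.900000 − 37.319000·(3.900000 − 2.200000) / (37.319000 − (-11.352000)) = 3.900000 − (63.442300)/(48.671000) = 2.596507
g(2.596507) = -4.494740
s3 = 2.596507 − (-4.494740)·(2.596507 − 3.900000) / (-4.494740 − 37.319000) = 2.596507 − (5.858861)/(-41.813740) = 2.736625
g(2.736625) = -1.505091
s4 = 2.736625 − (-1.505091)·(2.736625 − 2.596507) / (-1.505091 − (-4.494740)) = 2.736625 − (-0.210891)/(2.989648) = 2.807165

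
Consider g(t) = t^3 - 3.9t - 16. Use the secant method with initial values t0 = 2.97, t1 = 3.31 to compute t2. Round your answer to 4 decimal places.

3.0239

g(2.97) = -1.384927, g(3.31) = 7.355691
t2 = 3.310000 − 7.355691·(3.310000 − 2.970000) / (7.355691 − (-1.384927)) = 3.310000 − (2.500935)/(8.740618) = 3.023872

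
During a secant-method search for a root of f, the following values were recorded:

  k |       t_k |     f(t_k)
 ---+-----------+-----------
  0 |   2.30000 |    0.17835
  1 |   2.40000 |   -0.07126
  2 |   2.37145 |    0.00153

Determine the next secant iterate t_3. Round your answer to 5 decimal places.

t_3 = 2.37145 − 0.00153·(2.37145 − 2.40000) / (0.00153 − (-0.07126))
   = 2.37145 − (-0.0000437)/(0.0727900) = 2.3720501

2.37205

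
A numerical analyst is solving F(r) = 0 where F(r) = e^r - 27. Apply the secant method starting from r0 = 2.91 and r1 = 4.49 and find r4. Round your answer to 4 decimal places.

F(2.91) = -8.643201, F(4.49) = 62.121446
r2 = 4.490000 − 62.121446·(4.490000 − 2.910000) / (62.121446 − (-8.643201)) = 4.490000 − (98.151884)/(70.764647) = 3.102981
F(3.102981) = -4.735770
r3 = 3.102981 − (-4.735770)·(3.102981 − 4.490000) / (-4.735770 − 62.121446) = 3.102981 − (6.568601)/(-66.857216) = 3.201230
F(3.201230) = -2.437287
r4 = 3.201230 − (-2.437287)·(3.201230 − 3.102981) / (-2.437287 − (-4.735770)) = 3.201230 − (-0.239459)/(2.298483) = 3.305411

3.3054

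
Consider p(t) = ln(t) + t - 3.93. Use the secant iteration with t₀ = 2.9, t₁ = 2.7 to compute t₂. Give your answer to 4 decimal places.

2.8744

p(2.9) = 0.034711, p(2.7) = -0.236748
t₂ = 2.700000 − (-0.236748)·(2.700000 − 2.900000) / (-0.236748 − 0.034711) = 2.700000 − (0.047350)/(-0.271459) = 2.874427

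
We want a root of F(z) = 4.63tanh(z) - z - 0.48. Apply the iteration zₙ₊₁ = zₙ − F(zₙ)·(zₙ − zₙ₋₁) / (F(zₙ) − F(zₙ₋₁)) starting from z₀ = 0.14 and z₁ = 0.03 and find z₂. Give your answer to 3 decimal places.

F(0.14) = 0.02400, F(0.03) = -0.37114
z₂ = 0.03000 − (-0.37114)·(0.03000 − 0.14000) / (-0.37114 − 0.02400) = 0.03000 − (0.04083)/(-0.39514) = 0.13332

0.133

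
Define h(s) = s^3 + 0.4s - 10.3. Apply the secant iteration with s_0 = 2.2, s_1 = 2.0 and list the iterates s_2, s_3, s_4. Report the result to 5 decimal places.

2.10997, 2.11475, 2.11450

h(2.2) = 1.2280000, h(2.0) = -1.5000000
s_2 = 2.0000000 − (-1.5000000)·(2.0000000 − 2.2000000) / (-1.5000000 − 1.2280000) = 2.0000000 − (0.3000000)/(-2.7280000) = 2.1099707
h(2.1099707) = -0.0624724
s_3 = 2.1099707 − (-0.0624724)·(2.1099707 − 2.0000000) / (-0.0624724 − (-1.5000000)) = 2.1099707 − (-0.0068701)/(1.4375276) = 2.1147498
h(2.1147498) = 0.0034137
s_4 = 2.1147498 − 0.0034137·(2.1147498 − 2.1099707) / (0.0034137 − (-0.0624724)) = 2.1147498 − (0.0000163)/(0.0658861) = 2.1145022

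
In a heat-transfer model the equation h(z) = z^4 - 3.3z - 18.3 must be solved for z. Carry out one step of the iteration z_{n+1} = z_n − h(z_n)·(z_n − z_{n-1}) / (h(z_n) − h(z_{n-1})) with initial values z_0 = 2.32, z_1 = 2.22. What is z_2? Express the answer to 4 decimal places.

h(2.32) = 3.014230, h(2.22) = -1.336873
z_2 = 2.220000 − (-1.336873)·(2.220000 − 2.320000) / (-1.336873 − 3.014230) = 2.220000 − (0.133687)/(-4.351103) = 2.250725

2.2507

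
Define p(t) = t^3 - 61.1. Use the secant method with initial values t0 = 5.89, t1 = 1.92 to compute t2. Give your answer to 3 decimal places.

p(5.89) = 143.23647, p(1.92) = -54.02211
t2 = 1.92000 − (-54.02211)·(1.92000 − 5.89000) / (-54.02211 − 143.23647) = 1.92000 − (214.46778)/(-197.25858) = 3.00724

3.007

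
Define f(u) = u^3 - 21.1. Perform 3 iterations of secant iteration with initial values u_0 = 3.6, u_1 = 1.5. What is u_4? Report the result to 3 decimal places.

2.719

f(3.6) = 25.55600, f(1.5) = -17.72500
u_2 = 1.50000 − (-17.72500)·(1.50000 − 3.60000) / (-17.72500 − 25.55600) = 1.50000 − (37.22250)/(-43.28100) = 2.36002
f(2.36002) = -7.95542
u_3 = 2.36002 − (-7.95542)·(2.36002 − 1.50000) / (-7.95542 − (-17.72500)) = 2.36002 − (-6.84182)/(9.76958) = 3.06034
f(3.06034) = 7.56210
u_4 = 3.06034 − 7.56210·(3.06034 − 2.36002) / (7.56210 − (-7.95542)) = 3.06034 − (5.29588)/(15.51752) = 2.71905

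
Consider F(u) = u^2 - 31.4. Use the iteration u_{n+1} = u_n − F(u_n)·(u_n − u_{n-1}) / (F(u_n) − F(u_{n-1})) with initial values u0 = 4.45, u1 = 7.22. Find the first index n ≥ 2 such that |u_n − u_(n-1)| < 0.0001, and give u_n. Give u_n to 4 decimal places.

n = 6, u_n = 5.6036

F(4.45) = -11.597500, F(7.22) = 20.728400
u2 = 7.220000 − 20.728400·(2.770000)/(32.325900) = 5.443787;  |Δ| = 1.776213
F(5.443787) = -1.765178
u3 = 5.443787 − (-1.765178)·(-1.776213)/(-22.493578) = 5.583175;  |Δ| = 0.139388
F(5.583175) = -0.228153
u4 = 5.583175 − (-0.228153)·(0.139388)/(1.537024) = 5.603866;  |Δ| = 0.020691
F(5.603866) = 0.003312
u5 = 5.603866 − 0.003312·(0.020691)/(0.231466) = 5.603570;  |Δ| = 0.000296
F(5.603570) = -0.000006
u6 = 5.603570 − (-0.000006)·(-0.000296)/(-0.003318) = 5.603570;  |Δ| = 0.000001
|u6 − u5| = 0.000001 < 0.0001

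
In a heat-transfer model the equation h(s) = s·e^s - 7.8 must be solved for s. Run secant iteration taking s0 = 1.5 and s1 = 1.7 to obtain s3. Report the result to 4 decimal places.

h(1.5) = -1.077466, h(1.7) = 1.505711
s2 = 1.700000 − 1.505711·(1.700000 − 1.500000) / (1.505711 − (-1.077466)) = 1.700000 − (0.301142)/(2.583177) = 1.583422
h(1.583422) = -0.086207
s3 = 1.583422 − (-0.086207)·(1.583422 − 1.700000) / (-0.086207 − 1.505711) = 1.583422 − (0.010050)/(-1.591918) = 1.589735

1.5897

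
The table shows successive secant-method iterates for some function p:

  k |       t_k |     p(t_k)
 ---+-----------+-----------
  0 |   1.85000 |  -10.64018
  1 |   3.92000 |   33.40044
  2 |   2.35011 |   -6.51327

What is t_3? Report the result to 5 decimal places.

2.60629

t_3 = 2.35011 − (-6.51327)·(2.35011 − 3.92000) / (-6.51327 − 33.40044)
   = 2.35011 − (10.2251174)/(-39.9137100) = 2.6062906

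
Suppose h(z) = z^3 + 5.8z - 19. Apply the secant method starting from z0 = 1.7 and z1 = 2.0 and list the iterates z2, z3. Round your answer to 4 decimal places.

1.9627, 1.9659

h(1.7) = -4.227000, h(2.0) = 0.600000
z2 = 2.000000 − 0.600000·(2.000000 − 1.700000) / (0.600000 − (-4.227000)) = 2.000000 − (0.180000)/(4.827000) = 1.962710
h(1.962710) = -0.055475
z3 = 1.962710 − (-0.055475)·(1.962710 − 2.000000) / (-0.055475 − 0.600000) = 1.962710 − (0.002069)/(-0.655475) = 1.965866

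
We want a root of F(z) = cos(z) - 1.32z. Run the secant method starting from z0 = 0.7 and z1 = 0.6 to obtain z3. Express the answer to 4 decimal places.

F(0.7) = -0.159158, F(0.6) = 0.033336
z2 = 0.600000 − 0.033336·(0.600000 − 0.700000) / (0.033336 − (-0.159158)) = 0.600000 − (-0.003334)/(0.192493) = 0.617318
F(0.617318) = 0.000574
z3 = 0.617318 − 0.000574·(0.617318 − 0.600000) / (0.000574 − 0.033336) = 0.617318 − (0.000010)/(-0.032761) = 0.617621

0.6176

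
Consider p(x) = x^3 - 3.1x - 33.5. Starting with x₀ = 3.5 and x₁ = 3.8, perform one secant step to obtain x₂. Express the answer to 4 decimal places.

3.5400

p(3.5) = -1.475000, p(3.8) = 9.592000
x₂ = 3.800000 − 9.592000·(3.800000 − 3.500000) / (9.592000 − (-1.475000)) = 3.800000 − (2.877600)/(11.067000) = 3.539984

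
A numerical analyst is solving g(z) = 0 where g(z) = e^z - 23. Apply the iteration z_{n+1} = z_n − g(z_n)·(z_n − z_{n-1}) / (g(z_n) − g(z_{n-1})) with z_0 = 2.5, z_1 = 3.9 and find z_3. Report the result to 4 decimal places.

3.0570

g(2.5) = -10.817506, g(3.9) = 26.402449
z_2 = 3.900000 − 26.402449·(3.900000 − 2.500000) / (26.402449 − (-10.817506)) = 3.900000 − (36.963429)/(37.219955) = 2.906892
g(2.906892) = -4.700163
z_3 = 2.906892 − (-4.700163)·(2.906892 − 3.900000) / (-4.700163 − 26.402449) = 2.906892 − (4.667768)/(-31.102612) = 3.056969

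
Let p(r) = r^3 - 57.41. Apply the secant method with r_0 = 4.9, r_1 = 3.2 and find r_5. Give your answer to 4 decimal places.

p(4.9) = 60.239000, p(3.2) = -24.642000
r_2 = 3.200000 − (-24.642000)·(3.200000 − 4.900000) / (-24.642000 − 60.239000) = 3.200000 − (41.891400)/(-84.881000) = 3.693531
p(3.693531) = -7.022220
r_3 = 3.693531 − (-7.022220)·(3.693531 − 3.200000) / (-7.022220 − (-24.642000)) = 3.693531 − (-3.465683)/(17.619780) = 3.890224
p(3.890224) = 1.464024
r_4 = 3.890224 − 1.464024·(3.890224 − 3.693531) / (1.464024 − (-7.022220)) = 3.890224 − (0.287963)/(8.486244) = 3.856291
p(3.856291) = -0.063182
r_5 = 3.856291 − (-0.063182)·(3.856291 − 3.890224) / (-0.063182 − 1.464024) = 3.856291 − (0.002144)/(-1.527206) = 3.857695

3.8577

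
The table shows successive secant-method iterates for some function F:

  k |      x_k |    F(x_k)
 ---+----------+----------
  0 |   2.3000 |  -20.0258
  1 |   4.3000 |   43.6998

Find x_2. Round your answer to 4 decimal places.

x_2 = 4.3000 − 43.6998·(4.3000 − 2.3000) / (43.6998 − (-20.0258))
   = 4.3000 − (87.399600)/(63.725600) = 2.928501

2.9285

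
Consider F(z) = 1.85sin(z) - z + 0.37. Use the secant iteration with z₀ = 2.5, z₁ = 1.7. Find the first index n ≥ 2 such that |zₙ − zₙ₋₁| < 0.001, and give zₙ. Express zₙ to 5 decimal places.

n = 5, zₙ = 2.02909

F(2.5) = -1.0228265, F(1.7) = 0.5045799
z₂ = 1.7000000 − 0.5045799·(-0.8000000)/(1.5274064) = 1.9642806;  |Δ| = 0.2642806
F(1.9642806) = 0.1143401
z₃ = 1.9642806 − 0.1143401·(0.2642806)/(-0.3902398) = 2.0417147;  |Δ| = 0.0774341
F(2.0417147) = -0.0230835
z₄ = 2.0417147 − (-0.0230835)·(0.0774341)/(-0.1374236) = 2.0287078;  |Δ| = 0.0130069
F(2.0287078) = 0.0007010
z₅ = 2.0287078 − 0.0007010·(-0.0130069)/(0.0237845) = 2.0290912;  |Δ| = 0.0003833
|z₅ − z₄| = 0.0003833 < 0.001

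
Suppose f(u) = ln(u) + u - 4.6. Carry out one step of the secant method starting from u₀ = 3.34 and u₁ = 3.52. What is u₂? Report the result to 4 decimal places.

3.3818

f(3.34) = -0.054029, f(3.52) = 0.178461
u₂ = 3.520000 − 0.178461·(3.520000 − 3.340000) / (0.178461 − (-0.054029)) = 3.520000 − (0.032123)/(0.232490) = 3.381831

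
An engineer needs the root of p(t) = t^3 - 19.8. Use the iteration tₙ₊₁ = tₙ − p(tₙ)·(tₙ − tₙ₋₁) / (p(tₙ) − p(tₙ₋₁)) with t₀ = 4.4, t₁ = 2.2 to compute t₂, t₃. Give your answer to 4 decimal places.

p(4.4) = 65.384000, p(2.2) = -9.152000
t₂ = 2.200000 − (-9.152000)·(2.200000 − 4.400000) / (-9.152000 − 65.384000) = 2.200000 − (20.134400)/(-74.536000) = 2.470130
p(2.470130) = -4.728400
t₃ = 2.470130 − (-4.728400)·(2.470130 − 2.200000) / (-4.728400 − (-9.152000)) = 2.470130 − (-1.277282)/(4.423600) = 2.758873

2.4701, 2.7589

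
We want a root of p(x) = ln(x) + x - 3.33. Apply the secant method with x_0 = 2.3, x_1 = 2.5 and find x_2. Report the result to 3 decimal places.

2.439

p(2.3) = -0.19709, p(2.5) = 0.08629
x_2 = 2.50000 − 0.08629·(2.50000 − 2.30000) / (0.08629 − (-0.19709)) = 2.50000 − (0.01726)/(0.28338) = 2.43910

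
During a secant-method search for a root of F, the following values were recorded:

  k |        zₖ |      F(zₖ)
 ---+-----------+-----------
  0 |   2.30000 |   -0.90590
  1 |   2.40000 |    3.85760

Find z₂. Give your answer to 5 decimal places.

z₂ = 2.40000 − 3.85760·(2.40000 − 2.30000) / (3.85760 − (-0.90590))
   = 2.40000 − (0.3857600)/(4.7635000) = 2.3190175

2.31902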